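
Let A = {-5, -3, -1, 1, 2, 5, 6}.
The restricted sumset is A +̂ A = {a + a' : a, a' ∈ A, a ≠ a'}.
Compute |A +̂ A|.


Restricted sumset: A +̂ A = {a + a' : a ∈ A, a' ∈ A, a ≠ a'}.
Equivalently, take A + A and drop any sum 2a that is achievable ONLY as a + a for a ∈ A (i.e. sums representable only with equal summands).
Enumerate pairs (a, a') with a < a' (symmetric, so each unordered pair gives one sum; this covers all a ≠ a'):
  -5 + -3 = -8
  -5 + -1 = -6
  -5 + 1 = -4
  -5 + 2 = -3
  -5 + 5 = 0
  -5 + 6 = 1
  -3 + -1 = -4
  -3 + 1 = -2
  -3 + 2 = -1
  -3 + 5 = 2
  -3 + 6 = 3
  -1 + 1 = 0
  -1 + 2 = 1
  -1 + 5 = 4
  -1 + 6 = 5
  1 + 2 = 3
  1 + 5 = 6
  1 + 6 = 7
  2 + 5 = 7
  2 + 6 = 8
  5 + 6 = 11
Collected distinct sums: {-8, -6, -4, -3, -2, -1, 0, 1, 2, 3, 4, 5, 6, 7, 8, 11}
|A +̂ A| = 16
(Reference bound: |A +̂ A| ≥ 2|A| - 3 for |A| ≥ 2, with |A| = 7 giving ≥ 11.)

|A +̂ A| = 16


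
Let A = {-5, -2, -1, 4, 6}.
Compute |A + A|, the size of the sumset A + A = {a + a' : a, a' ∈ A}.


A + A = {a + a' : a, a' ∈ A}; |A| = 5.
General bounds: 2|A| - 1 ≤ |A + A| ≤ |A|(|A|+1)/2, i.e. 9 ≤ |A + A| ≤ 15.
Lower bound 2|A|-1 is attained iff A is an arithmetic progression.
Enumerate sums a + a' for a ≤ a' (symmetric, so this suffices):
a = -5: -5+-5=-10, -5+-2=-7, -5+-1=-6, -5+4=-1, -5+6=1
a = -2: -2+-2=-4, -2+-1=-3, -2+4=2, -2+6=4
a = -1: -1+-1=-2, -1+4=3, -1+6=5
a = 4: 4+4=8, 4+6=10
a = 6: 6+6=12
Distinct sums: {-10, -7, -6, -4, -3, -2, -1, 1, 2, 3, 4, 5, 8, 10, 12}
|A + A| = 15

|A + A| = 15


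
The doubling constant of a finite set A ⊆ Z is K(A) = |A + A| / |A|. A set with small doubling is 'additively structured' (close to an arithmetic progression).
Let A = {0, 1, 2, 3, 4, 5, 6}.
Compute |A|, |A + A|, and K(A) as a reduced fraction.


|A| = 7.
Compute A + A by enumerating all 49 pairs.
A + A = {0, 1, 2, 3, 4, 5, 6, 7, 8, 9, 10, 11, 12}, so |A + A| = 13.
K = |A + A| / |A| = 13/7 (already in lowest terms) ≈ 1.8571.
Reference: AP of size 7 gives K = 13/7 ≈ 1.8571; a fully generic set of size 7 gives K ≈ 4.0000.

|A| = 7, |A + A| = 13, K = 13/7.


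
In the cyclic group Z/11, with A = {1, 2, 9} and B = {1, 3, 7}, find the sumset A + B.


Work in Z/11Z: reduce every sum a + b modulo 11.
Enumerate all 9 pairs:
a = 1: 1+1=2, 1+3=4, 1+7=8
a = 2: 2+1=3, 2+3=5, 2+7=9
a = 9: 9+1=10, 9+3=1, 9+7=5
Distinct residues collected: {1, 2, 3, 4, 5, 8, 9, 10}
|A + B| = 8 (out of 11 total residues).

A + B = {1, 2, 3, 4, 5, 8, 9, 10}


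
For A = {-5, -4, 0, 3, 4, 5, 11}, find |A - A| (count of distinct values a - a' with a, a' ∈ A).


A - A = {a - a' : a, a' ∈ A}; |A| = 7.
Bounds: 2|A|-1 ≤ |A - A| ≤ |A|² - |A| + 1, i.e. 13 ≤ |A - A| ≤ 43.
Note: 0 ∈ A - A always (from a - a). The set is symmetric: if d ∈ A - A then -d ∈ A - A.
Enumerate nonzero differences d = a - a' with a > a' (then include -d):
Positive differences: {1, 2, 3, 4, 5, 6, 7, 8, 9, 10, 11, 15, 16}
Full difference set: {0} ∪ (positive diffs) ∪ (negative diffs).
|A - A| = 1 + 2·13 = 27 (matches direct enumeration: 27).

|A - A| = 27


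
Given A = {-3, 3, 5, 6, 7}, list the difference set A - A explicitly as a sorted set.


A - A = {a - a' : a, a' ∈ A}.
Compute a - a' for each ordered pair (a, a'):
a = -3: -3--3=0, -3-3=-6, -3-5=-8, -3-6=-9, -3-7=-10
a = 3: 3--3=6, 3-3=0, 3-5=-2, 3-6=-3, 3-7=-4
a = 5: 5--3=8, 5-3=2, 5-5=0, 5-6=-1, 5-7=-2
a = 6: 6--3=9, 6-3=3, 6-5=1, 6-6=0, 6-7=-1
a = 7: 7--3=10, 7-3=4, 7-5=2, 7-6=1, 7-7=0
Collecting distinct values (and noting 0 appears from a-a):
A - A = {-10, -9, -8, -6, -4, -3, -2, -1, 0, 1, 2, 3, 4, 6, 8, 9, 10}
|A - A| = 17

A - A = {-10, -9, -8, -6, -4, -3, -2, -1, 0, 1, 2, 3, 4, 6, 8, 9, 10}


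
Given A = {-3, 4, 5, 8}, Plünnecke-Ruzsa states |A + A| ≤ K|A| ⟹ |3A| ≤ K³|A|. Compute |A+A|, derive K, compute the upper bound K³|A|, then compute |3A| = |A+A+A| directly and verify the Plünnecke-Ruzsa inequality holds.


|A| = 4.
Step 1: Compute A + A by enumerating all 16 pairs.
A + A = {-6, 1, 2, 5, 8, 9, 10, 12, 13, 16}, so |A + A| = 10.
Step 2: Doubling constant K = |A + A|/|A| = 10/4 = 10/4 ≈ 2.5000.
Step 3: Plünnecke-Ruzsa gives |3A| ≤ K³·|A| = (2.5000)³ · 4 ≈ 62.5000.
Step 4: Compute 3A = A + A + A directly by enumerating all triples (a,b,c) ∈ A³; |3A| = 19.
Step 5: Check 19 ≤ 62.5000? Yes ✓.

K = 10/4, Plünnecke-Ruzsa bound K³|A| ≈ 62.5000, |3A| = 19, inequality holds.


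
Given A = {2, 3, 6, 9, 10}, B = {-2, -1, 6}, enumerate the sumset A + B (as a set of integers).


A + B = {a + b : a ∈ A, b ∈ B}.
Enumerate all |A|·|B| = 5·3 = 15 pairs (a, b) and collect distinct sums.
a = 2: 2+-2=0, 2+-1=1, 2+6=8
a = 3: 3+-2=1, 3+-1=2, 3+6=9
a = 6: 6+-2=4, 6+-1=5, 6+6=12
a = 9: 9+-2=7, 9+-1=8, 9+6=15
a = 10: 10+-2=8, 10+-1=9, 10+6=16
Collecting distinct sums: A + B = {0, 1, 2, 4, 5, 7, 8, 9, 12, 15, 16}
|A + B| = 11

A + B = {0, 1, 2, 4, 5, 7, 8, 9, 12, 15, 16}


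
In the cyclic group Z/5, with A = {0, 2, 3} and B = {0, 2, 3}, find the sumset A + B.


Work in Z/5Z: reduce every sum a + b modulo 5.
Enumerate all 9 pairs:
a = 0: 0+0=0, 0+2=2, 0+3=3
a = 2: 2+0=2, 2+2=4, 2+3=0
a = 3: 3+0=3, 3+2=0, 3+3=1
Distinct residues collected: {0, 1, 2, 3, 4}
|A + B| = 5 (out of 5 total residues).

A + B = {0, 1, 2, 3, 4}


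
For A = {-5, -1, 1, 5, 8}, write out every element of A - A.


A - A = {a - a' : a, a' ∈ A}.
Compute a - a' for each ordered pair (a, a'):
a = -5: -5--5=0, -5--1=-4, -5-1=-6, -5-5=-10, -5-8=-13
a = -1: -1--5=4, -1--1=0, -1-1=-2, -1-5=-6, -1-8=-9
a = 1: 1--5=6, 1--1=2, 1-1=0, 1-5=-4, 1-8=-7
a = 5: 5--5=10, 5--1=6, 5-1=4, 5-5=0, 5-8=-3
a = 8: 8--5=13, 8--1=9, 8-1=7, 8-5=3, 8-8=0
Collecting distinct values (and noting 0 appears from a-a):
A - A = {-13, -10, -9, -7, -6, -4, -3, -2, 0, 2, 3, 4, 6, 7, 9, 10, 13}
|A - A| = 17

A - A = {-13, -10, -9, -7, -6, -4, -3, -2, 0, 2, 3, 4, 6, 7, 9, 10, 13}


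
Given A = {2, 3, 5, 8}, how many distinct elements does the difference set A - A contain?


A - A = {a - a' : a, a' ∈ A}; |A| = 4.
Bounds: 2|A|-1 ≤ |A - A| ≤ |A|² - |A| + 1, i.e. 7 ≤ |A - A| ≤ 13.
Note: 0 ∈ A - A always (from a - a). The set is symmetric: if d ∈ A - A then -d ∈ A - A.
Enumerate nonzero differences d = a - a' with a > a' (then include -d):
Positive differences: {1, 2, 3, 5, 6}
Full difference set: {0} ∪ (positive diffs) ∪ (negative diffs).
|A - A| = 1 + 2·5 = 11 (matches direct enumeration: 11).

|A - A| = 11


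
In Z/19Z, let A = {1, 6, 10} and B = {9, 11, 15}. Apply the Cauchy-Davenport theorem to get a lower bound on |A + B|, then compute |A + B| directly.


Cauchy-Davenport: |A + B| ≥ min(p, |A| + |B| - 1) for A, B nonempty in Z/pZ.
|A| = 3, |B| = 3, p = 19.
CD lower bound = min(19, 3 + 3 - 1) = min(19, 5) = 5.
Compute A + B mod 19 directly:
a = 1: 1+9=10, 1+11=12, 1+15=16
a = 6: 6+9=15, 6+11=17, 6+15=2
a = 10: 10+9=0, 10+11=2, 10+15=6
A + B = {0, 2, 6, 10, 12, 15, 16, 17}, so |A + B| = 8.
Verify: 8 ≥ 5? Yes ✓.

CD lower bound = 5, actual |A + B| = 8.


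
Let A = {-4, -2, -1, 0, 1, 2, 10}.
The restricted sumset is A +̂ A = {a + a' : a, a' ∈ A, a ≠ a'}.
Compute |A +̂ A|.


Restricted sumset: A +̂ A = {a + a' : a ∈ A, a' ∈ A, a ≠ a'}.
Equivalently, take A + A and drop any sum 2a that is achievable ONLY as a + a for a ∈ A (i.e. sums representable only with equal summands).
Enumerate pairs (a, a') with a < a' (symmetric, so each unordered pair gives one sum; this covers all a ≠ a'):
  -4 + -2 = -6
  -4 + -1 = -5
  -4 + 0 = -4
  -4 + 1 = -3
  -4 + 2 = -2
  -4 + 10 = 6
  -2 + -1 = -3
  -2 + 0 = -2
  -2 + 1 = -1
  -2 + 2 = 0
  -2 + 10 = 8
  -1 + 0 = -1
  -1 + 1 = 0
  -1 + 2 = 1
  -1 + 10 = 9
  0 + 1 = 1
  0 + 2 = 2
  0 + 10 = 10
  1 + 2 = 3
  1 + 10 = 11
  2 + 10 = 12
Collected distinct sums: {-6, -5, -4, -3, -2, -1, 0, 1, 2, 3, 6, 8, 9, 10, 11, 12}
|A +̂ A| = 16
(Reference bound: |A +̂ A| ≥ 2|A| - 3 for |A| ≥ 2, with |A| = 7 giving ≥ 11.)

|A +̂ A| = 16


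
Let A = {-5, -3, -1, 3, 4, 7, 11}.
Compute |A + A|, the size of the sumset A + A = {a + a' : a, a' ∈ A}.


A + A = {a + a' : a, a' ∈ A}; |A| = 7.
General bounds: 2|A| - 1 ≤ |A + A| ≤ |A|(|A|+1)/2, i.e. 13 ≤ |A + A| ≤ 28.
Lower bound 2|A|-1 is attained iff A is an arithmetic progression.
Enumerate sums a + a' for a ≤ a' (symmetric, so this suffices):
a = -5: -5+-5=-10, -5+-3=-8, -5+-1=-6, -5+3=-2, -5+4=-1, -5+7=2, -5+11=6
a = -3: -3+-3=-6, -3+-1=-4, -3+3=0, -3+4=1, -3+7=4, -3+11=8
a = -1: -1+-1=-2, -1+3=2, -1+4=3, -1+7=6, -1+11=10
a = 3: 3+3=6, 3+4=7, 3+7=10, 3+11=14
a = 4: 4+4=8, 4+7=11, 4+11=15
a = 7: 7+7=14, 7+11=18
a = 11: 11+11=22
Distinct sums: {-10, -8, -6, -4, -2, -1, 0, 1, 2, 3, 4, 6, 7, 8, 10, 11, 14, 15, 18, 22}
|A + A| = 20

|A + A| = 20


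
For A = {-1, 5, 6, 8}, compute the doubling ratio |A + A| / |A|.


|A| = 4.
Compute A + A by enumerating all 16 pairs.
A + A = {-2, 4, 5, 7, 10, 11, 12, 13, 14, 16}, so |A + A| = 10.
K = |A + A| / |A| = 10/4 = 5/2 ≈ 2.5000.
Reference: AP of size 4 gives K = 7/4 ≈ 1.7500; a fully generic set of size 4 gives K ≈ 2.5000.

|A| = 4, |A + A| = 10, K = 10/4 = 5/2.


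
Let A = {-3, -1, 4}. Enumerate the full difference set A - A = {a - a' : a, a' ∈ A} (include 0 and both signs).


A - A = {a - a' : a, a' ∈ A}.
Compute a - a' for each ordered pair (a, a'):
a = -3: -3--3=0, -3--1=-2, -3-4=-7
a = -1: -1--3=2, -1--1=0, -1-4=-5
a = 4: 4--3=7, 4--1=5, 4-4=0
Collecting distinct values (and noting 0 appears from a-a):
A - A = {-7, -5, -2, 0, 2, 5, 7}
|A - A| = 7

A - A = {-7, -5, -2, 0, 2, 5, 7}


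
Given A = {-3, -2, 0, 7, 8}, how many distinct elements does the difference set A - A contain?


A - A = {a - a' : a, a' ∈ A}; |A| = 5.
Bounds: 2|A|-1 ≤ |A - A| ≤ |A|² - |A| + 1, i.e. 9 ≤ |A - A| ≤ 21.
Note: 0 ∈ A - A always (from a - a). The set is symmetric: if d ∈ A - A then -d ∈ A - A.
Enumerate nonzero differences d = a - a' with a > a' (then include -d):
Positive differences: {1, 2, 3, 7, 8, 9, 10, 11}
Full difference set: {0} ∪ (positive diffs) ∪ (negative diffs).
|A - A| = 1 + 2·8 = 17 (matches direct enumeration: 17).

|A - A| = 17


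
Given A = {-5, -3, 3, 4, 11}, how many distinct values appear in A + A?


A + A = {a + a' : a, a' ∈ A}; |A| = 5.
General bounds: 2|A| - 1 ≤ |A + A| ≤ |A|(|A|+1)/2, i.e. 9 ≤ |A + A| ≤ 15.
Lower bound 2|A|-1 is attained iff A is an arithmetic progression.
Enumerate sums a + a' for a ≤ a' (symmetric, so this suffices):
a = -5: -5+-5=-10, -5+-3=-8, -5+3=-2, -5+4=-1, -5+11=6
a = -3: -3+-3=-6, -3+3=0, -3+4=1, -3+11=8
a = 3: 3+3=6, 3+4=7, 3+11=14
a = 4: 4+4=8, 4+11=15
a = 11: 11+11=22
Distinct sums: {-10, -8, -6, -2, -1, 0, 1, 6, 7, 8, 14, 15, 22}
|A + A| = 13

|A + A| = 13


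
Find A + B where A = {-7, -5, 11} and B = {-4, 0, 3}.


A + B = {a + b : a ∈ A, b ∈ B}.
Enumerate all |A|·|B| = 3·3 = 9 pairs (a, b) and collect distinct sums.
a = -7: -7+-4=-11, -7+0=-7, -7+3=-4
a = -5: -5+-4=-9, -5+0=-5, -5+3=-2
a = 11: 11+-4=7, 11+0=11, 11+3=14
Collecting distinct sums: A + B = {-11, -9, -7, -5, -4, -2, 7, 11, 14}
|A + B| = 9

A + B = {-11, -9, -7, -5, -4, -2, 7, 11, 14}


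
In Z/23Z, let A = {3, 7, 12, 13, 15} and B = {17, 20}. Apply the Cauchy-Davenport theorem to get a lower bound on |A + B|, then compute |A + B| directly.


Cauchy-Davenport: |A + B| ≥ min(p, |A| + |B| - 1) for A, B nonempty in Z/pZ.
|A| = 5, |B| = 2, p = 23.
CD lower bound = min(23, 5 + 2 - 1) = min(23, 6) = 6.
Compute A + B mod 23 directly:
a = 3: 3+17=20, 3+20=0
a = 7: 7+17=1, 7+20=4
a = 12: 12+17=6, 12+20=9
a = 13: 13+17=7, 13+20=10
a = 15: 15+17=9, 15+20=12
A + B = {0, 1, 4, 6, 7, 9, 10, 12, 20}, so |A + B| = 9.
Verify: 9 ≥ 6? Yes ✓.

CD lower bound = 6, actual |A + B| = 9.


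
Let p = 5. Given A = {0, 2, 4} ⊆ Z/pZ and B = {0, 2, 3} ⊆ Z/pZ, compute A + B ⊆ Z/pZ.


Work in Z/5Z: reduce every sum a + b modulo 5.
Enumerate all 9 pairs:
a = 0: 0+0=0, 0+2=2, 0+3=3
a = 2: 2+0=2, 2+2=4, 2+3=0
a = 4: 4+0=4, 4+2=1, 4+3=2
Distinct residues collected: {0, 1, 2, 3, 4}
|A + B| = 5 (out of 5 total residues).

A + B = {0, 1, 2, 3, 4}


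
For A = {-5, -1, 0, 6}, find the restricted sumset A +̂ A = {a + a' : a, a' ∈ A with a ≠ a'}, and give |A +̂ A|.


Restricted sumset: A +̂ A = {a + a' : a ∈ A, a' ∈ A, a ≠ a'}.
Equivalently, take A + A and drop any sum 2a that is achievable ONLY as a + a for a ∈ A (i.e. sums representable only with equal summands).
Enumerate pairs (a, a') with a < a' (symmetric, so each unordered pair gives one sum; this covers all a ≠ a'):
  -5 + -1 = -6
  -5 + 0 = -5
  -5 + 6 = 1
  -1 + 0 = -1
  -1 + 6 = 5
  0 + 6 = 6
Collected distinct sums: {-6, -5, -1, 1, 5, 6}
|A +̂ A| = 6
(Reference bound: |A +̂ A| ≥ 2|A| - 3 for |A| ≥ 2, with |A| = 4 giving ≥ 5.)

|A +̂ A| = 6


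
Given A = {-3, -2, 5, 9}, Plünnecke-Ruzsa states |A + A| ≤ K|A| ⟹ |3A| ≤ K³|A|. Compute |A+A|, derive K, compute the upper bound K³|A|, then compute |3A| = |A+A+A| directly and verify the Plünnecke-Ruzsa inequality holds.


|A| = 4.
Step 1: Compute A + A by enumerating all 16 pairs.
A + A = {-6, -5, -4, 2, 3, 6, 7, 10, 14, 18}, so |A + A| = 10.
Step 2: Doubling constant K = |A + A|/|A| = 10/4 = 10/4 ≈ 2.5000.
Step 3: Plünnecke-Ruzsa gives |3A| ≤ K³·|A| = (2.5000)³ · 4 ≈ 62.5000.
Step 4: Compute 3A = A + A + A directly by enumerating all triples (a,b,c) ∈ A³; |3A| = 19.
Step 5: Check 19 ≤ 62.5000? Yes ✓.

K = 10/4, Plünnecke-Ruzsa bound K³|A| ≈ 62.5000, |3A| = 19, inequality holds.


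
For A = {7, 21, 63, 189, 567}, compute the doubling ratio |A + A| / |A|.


|A| = 5.
Compute A + A by enumerating all 25 pairs.
A + A = {14, 28, 42, 70, 84, 126, 196, 210, 252, 378, 574, 588, 630, 756, 1134}, so |A + A| = 15.
K = |A + A| / |A| = 15/5 = 3/1 ≈ 3.0000.
Reference: AP of size 5 gives K = 9/5 ≈ 1.8000; a fully generic set of size 5 gives K ≈ 3.0000.

|A| = 5, |A + A| = 15, K = 15/5 = 3/1.


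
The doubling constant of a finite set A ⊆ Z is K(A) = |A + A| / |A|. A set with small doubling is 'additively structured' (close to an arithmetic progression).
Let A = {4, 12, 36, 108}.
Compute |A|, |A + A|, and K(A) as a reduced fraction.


|A| = 4.
Compute A + A by enumerating all 16 pairs.
A + A = {8, 16, 24, 40, 48, 72, 112, 120, 144, 216}, so |A + A| = 10.
K = |A + A| / |A| = 10/4 = 5/2 ≈ 2.5000.
Reference: AP of size 4 gives K = 7/4 ≈ 1.7500; a fully generic set of size 4 gives K ≈ 2.5000.

|A| = 4, |A + A| = 10, K = 10/4 = 5/2.


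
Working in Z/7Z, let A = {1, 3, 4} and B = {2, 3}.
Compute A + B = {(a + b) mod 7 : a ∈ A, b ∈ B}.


Work in Z/7Z: reduce every sum a + b modulo 7.
Enumerate all 6 pairs:
a = 1: 1+2=3, 1+3=4
a = 3: 3+2=5, 3+3=6
a = 4: 4+2=6, 4+3=0
Distinct residues collected: {0, 3, 4, 5, 6}
|A + B| = 5 (out of 7 total residues).

A + B = {0, 3, 4, 5, 6}


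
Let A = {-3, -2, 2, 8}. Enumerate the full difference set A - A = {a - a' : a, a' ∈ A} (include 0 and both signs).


A - A = {a - a' : a, a' ∈ A}.
Compute a - a' for each ordered pair (a, a'):
a = -3: -3--3=0, -3--2=-1, -3-2=-5, -3-8=-11
a = -2: -2--3=1, -2--2=0, -2-2=-4, -2-8=-10
a = 2: 2--3=5, 2--2=4, 2-2=0, 2-8=-6
a = 8: 8--3=11, 8--2=10, 8-2=6, 8-8=0
Collecting distinct values (and noting 0 appears from a-a):
A - A = {-11, -10, -6, -5, -4, -1, 0, 1, 4, 5, 6, 10, 11}
|A - A| = 13

A - A = {-11, -10, -6, -5, -4, -1, 0, 1, 4, 5, 6, 10, 11}


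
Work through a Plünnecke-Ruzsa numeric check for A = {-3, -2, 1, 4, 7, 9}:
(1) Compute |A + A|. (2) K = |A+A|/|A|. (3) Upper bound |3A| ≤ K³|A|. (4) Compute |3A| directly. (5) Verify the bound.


|A| = 6.
Step 1: Compute A + A by enumerating all 36 pairs.
A + A = {-6, -5, -4, -2, -1, 1, 2, 4, 5, 6, 7, 8, 10, 11, 13, 14, 16, 18}, so |A + A| = 18.
Step 2: Doubling constant K = |A + A|/|A| = 18/6 = 18/6 ≈ 3.0000.
Step 3: Plünnecke-Ruzsa gives |3A| ≤ K³·|A| = (3.0000)³ · 6 ≈ 162.0000.
Step 4: Compute 3A = A + A + A directly by enumerating all triples (a,b,c) ∈ A³; |3A| = 35.
Step 5: Check 35 ≤ 162.0000? Yes ✓.

K = 18/6, Plünnecke-Ruzsa bound K³|A| ≈ 162.0000, |3A| = 35, inequality holds.


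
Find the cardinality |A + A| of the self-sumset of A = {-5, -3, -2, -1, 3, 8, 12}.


A + A = {a + a' : a, a' ∈ A}; |A| = 7.
General bounds: 2|A| - 1 ≤ |A + A| ≤ |A|(|A|+1)/2, i.e. 13 ≤ |A + A| ≤ 28.
Lower bound 2|A|-1 is attained iff A is an arithmetic progression.
Enumerate sums a + a' for a ≤ a' (symmetric, so this suffices):
a = -5: -5+-5=-10, -5+-3=-8, -5+-2=-7, -5+-1=-6, -5+3=-2, -5+8=3, -5+12=7
a = -3: -3+-3=-6, -3+-2=-5, -3+-1=-4, -3+3=0, -3+8=5, -3+12=9
a = -2: -2+-2=-4, -2+-1=-3, -2+3=1, -2+8=6, -2+12=10
a = -1: -1+-1=-2, -1+3=2, -1+8=7, -1+12=11
a = 3: 3+3=6, 3+8=11, 3+12=15
a = 8: 8+8=16, 8+12=20
a = 12: 12+12=24
Distinct sums: {-10, -8, -7, -6, -5, -4, -3, -2, 0, 1, 2, 3, 5, 6, 7, 9, 10, 11, 15, 16, 20, 24}
|A + A| = 22

|A + A| = 22


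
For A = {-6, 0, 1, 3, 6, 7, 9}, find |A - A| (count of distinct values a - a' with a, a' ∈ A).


A - A = {a - a' : a, a' ∈ A}; |A| = 7.
Bounds: 2|A|-1 ≤ |A - A| ≤ |A|² - |A| + 1, i.e. 13 ≤ |A - A| ≤ 43.
Note: 0 ∈ A - A always (from a - a). The set is symmetric: if d ∈ A - A then -d ∈ A - A.
Enumerate nonzero differences d = a - a' with a > a' (then include -d):
Positive differences: {1, 2, 3, 4, 5, 6, 7, 8, 9, 12, 13, 15}
Full difference set: {0} ∪ (positive diffs) ∪ (negative diffs).
|A - A| = 1 + 2·12 = 25 (matches direct enumeration: 25).

|A - A| = 25


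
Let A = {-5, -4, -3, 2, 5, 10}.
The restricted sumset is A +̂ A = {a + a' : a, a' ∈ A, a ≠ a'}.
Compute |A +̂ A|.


Restricted sumset: A +̂ A = {a + a' : a ∈ A, a' ∈ A, a ≠ a'}.
Equivalently, take A + A and drop any sum 2a that is achievable ONLY as a + a for a ∈ A (i.e. sums representable only with equal summands).
Enumerate pairs (a, a') with a < a' (symmetric, so each unordered pair gives one sum; this covers all a ≠ a'):
  -5 + -4 = -9
  -5 + -3 = -8
  -5 + 2 = -3
  -5 + 5 = 0
  -5 + 10 = 5
  -4 + -3 = -7
  -4 + 2 = -2
  -4 + 5 = 1
  -4 + 10 = 6
  -3 + 2 = -1
  -3 + 5 = 2
  -3 + 10 = 7
  2 + 5 = 7
  2 + 10 = 12
  5 + 10 = 15
Collected distinct sums: {-9, -8, -7, -3, -2, -1, 0, 1, 2, 5, 6, 7, 12, 15}
|A +̂ A| = 14
(Reference bound: |A +̂ A| ≥ 2|A| - 3 for |A| ≥ 2, with |A| = 6 giving ≥ 9.)

|A +̂ A| = 14


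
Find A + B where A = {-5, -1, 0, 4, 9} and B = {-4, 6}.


A + B = {a + b : a ∈ A, b ∈ B}.
Enumerate all |A|·|B| = 5·2 = 10 pairs (a, b) and collect distinct sums.
a = -5: -5+-4=-9, -5+6=1
a = -1: -1+-4=-5, -1+6=5
a = 0: 0+-4=-4, 0+6=6
a = 4: 4+-4=0, 4+6=10
a = 9: 9+-4=5, 9+6=15
Collecting distinct sums: A + B = {-9, -5, -4, 0, 1, 5, 6, 10, 15}
|A + B| = 9

A + B = {-9, -5, -4, 0, 1, 5, 6, 10, 15}


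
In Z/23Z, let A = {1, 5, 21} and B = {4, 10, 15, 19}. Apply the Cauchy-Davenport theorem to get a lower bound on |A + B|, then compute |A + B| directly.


Cauchy-Davenport: |A + B| ≥ min(p, |A| + |B| - 1) for A, B nonempty in Z/pZ.
|A| = 3, |B| = 4, p = 23.
CD lower bound = min(23, 3 + 4 - 1) = min(23, 6) = 6.
Compute A + B mod 23 directly:
a = 1: 1+4=5, 1+10=11, 1+15=16, 1+19=20
a = 5: 5+4=9, 5+10=15, 5+15=20, 5+19=1
a = 21: 21+4=2, 21+10=8, 21+15=13, 21+19=17
A + B = {1, 2, 5, 8, 9, 11, 13, 15, 16, 17, 20}, so |A + B| = 11.
Verify: 11 ≥ 6? Yes ✓.

CD lower bound = 6, actual |A + B| = 11.


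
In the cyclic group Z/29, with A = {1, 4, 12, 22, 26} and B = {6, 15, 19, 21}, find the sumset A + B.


Work in Z/29Z: reduce every sum a + b modulo 29.
Enumerate all 20 pairs:
a = 1: 1+6=7, 1+15=16, 1+19=20, 1+21=22
a = 4: 4+6=10, 4+15=19, 4+19=23, 4+21=25
a = 12: 12+6=18, 12+15=27, 12+19=2, 12+21=4
a = 22: 22+6=28, 22+15=8, 22+19=12, 22+21=14
a = 26: 26+6=3, 26+15=12, 26+19=16, 26+21=18
Distinct residues collected: {2, 3, 4, 7, 8, 10, 12, 14, 16, 18, 19, 20, 22, 23, 25, 27, 28}
|A + B| = 17 (out of 29 total residues).

A + B = {2, 3, 4, 7, 8, 10, 12, 14, 16, 18, 19, 20, 22, 23, 25, 27, 28}


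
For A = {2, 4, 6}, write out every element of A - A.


A - A = {a - a' : a, a' ∈ A}.
Compute a - a' for each ordered pair (a, a'):
a = 2: 2-2=0, 2-4=-2, 2-6=-4
a = 4: 4-2=2, 4-4=0, 4-6=-2
a = 6: 6-2=4, 6-4=2, 6-6=0
Collecting distinct values (and noting 0 appears from a-a):
A - A = {-4, -2, 0, 2, 4}
|A - A| = 5

A - A = {-4, -2, 0, 2, 4}


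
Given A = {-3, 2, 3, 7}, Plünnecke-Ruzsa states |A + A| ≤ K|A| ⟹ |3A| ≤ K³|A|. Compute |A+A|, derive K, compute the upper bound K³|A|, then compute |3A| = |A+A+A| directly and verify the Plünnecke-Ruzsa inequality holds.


|A| = 4.
Step 1: Compute A + A by enumerating all 16 pairs.
A + A = {-6, -1, 0, 4, 5, 6, 9, 10, 14}, so |A + A| = 9.
Step 2: Doubling constant K = |A + A|/|A| = 9/4 = 9/4 ≈ 2.2500.
Step 3: Plünnecke-Ruzsa gives |3A| ≤ K³·|A| = (2.2500)³ · 4 ≈ 45.5625.
Step 4: Compute 3A = A + A + A directly by enumerating all triples (a,b,c) ∈ A³; |3A| = 16.
Step 5: Check 16 ≤ 45.5625? Yes ✓.

K = 9/4, Plünnecke-Ruzsa bound K³|A| ≈ 45.5625, |3A| = 16, inequality holds.


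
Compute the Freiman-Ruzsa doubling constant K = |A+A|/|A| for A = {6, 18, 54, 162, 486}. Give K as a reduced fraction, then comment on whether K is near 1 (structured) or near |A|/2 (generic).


|A| = 5.
Compute A + A by enumerating all 25 pairs.
A + A = {12, 24, 36, 60, 72, 108, 168, 180, 216, 324, 492, 504, 540, 648, 972}, so |A + A| = 15.
K = |A + A| / |A| = 15/5 = 3/1 ≈ 3.0000.
Reference: AP of size 5 gives K = 9/5 ≈ 1.8000; a fully generic set of size 5 gives K ≈ 3.0000.

|A| = 5, |A + A| = 15, K = 15/5 = 3/1.


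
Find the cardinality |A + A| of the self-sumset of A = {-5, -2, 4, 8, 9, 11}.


A + A = {a + a' : a, a' ∈ A}; |A| = 6.
General bounds: 2|A| - 1 ≤ |A + A| ≤ |A|(|A|+1)/2, i.e. 11 ≤ |A + A| ≤ 21.
Lower bound 2|A|-1 is attained iff A is an arithmetic progression.
Enumerate sums a + a' for a ≤ a' (symmetric, so this suffices):
a = -5: -5+-5=-10, -5+-2=-7, -5+4=-1, -5+8=3, -5+9=4, -5+11=6
a = -2: -2+-2=-4, -2+4=2, -2+8=6, -2+9=7, -2+11=9
a = 4: 4+4=8, 4+8=12, 4+9=13, 4+11=15
a = 8: 8+8=16, 8+9=17, 8+11=19
a = 9: 9+9=18, 9+11=20
a = 11: 11+11=22
Distinct sums: {-10, -7, -4, -1, 2, 3, 4, 6, 7, 8, 9, 12, 13, 15, 16, 17, 18, 19, 20, 22}
|A + A| = 20

|A + A| = 20


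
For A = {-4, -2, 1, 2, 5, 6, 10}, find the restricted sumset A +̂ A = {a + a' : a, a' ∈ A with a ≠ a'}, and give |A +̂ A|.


Restricted sumset: A +̂ A = {a + a' : a ∈ A, a' ∈ A, a ≠ a'}.
Equivalently, take A + A and drop any sum 2a that is achievable ONLY as a + a for a ∈ A (i.e. sums representable only with equal summands).
Enumerate pairs (a, a') with a < a' (symmetric, so each unordered pair gives one sum; this covers all a ≠ a'):
  -4 + -2 = -6
  -4 + 1 = -3
  -4 + 2 = -2
  -4 + 5 = 1
  -4 + 6 = 2
  -4 + 10 = 6
  -2 + 1 = -1
  -2 + 2 = 0
  -2 + 5 = 3
  -2 + 6 = 4
  -2 + 10 = 8
  1 + 2 = 3
  1 + 5 = 6
  1 + 6 = 7
  1 + 10 = 11
  2 + 5 = 7
  2 + 6 = 8
  2 + 10 = 12
  5 + 6 = 11
  5 + 10 = 15
  6 + 10 = 16
Collected distinct sums: {-6, -3, -2, -1, 0, 1, 2, 3, 4, 6, 7, 8, 11, 12, 15, 16}
|A +̂ A| = 16
(Reference bound: |A +̂ A| ≥ 2|A| - 3 for |A| ≥ 2, with |A| = 7 giving ≥ 11.)

|A +̂ A| = 16


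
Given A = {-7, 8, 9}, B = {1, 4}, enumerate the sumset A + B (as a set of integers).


A + B = {a + b : a ∈ A, b ∈ B}.
Enumerate all |A|·|B| = 3·2 = 6 pairs (a, b) and collect distinct sums.
a = -7: -7+1=-6, -7+4=-3
a = 8: 8+1=9, 8+4=12
a = 9: 9+1=10, 9+4=13
Collecting distinct sums: A + B = {-6, -3, 9, 10, 12, 13}
|A + B| = 6

A + B = {-6, -3, 9, 10, 12, 13}


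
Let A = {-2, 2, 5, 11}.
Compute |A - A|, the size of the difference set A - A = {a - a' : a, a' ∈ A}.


A - A = {a - a' : a, a' ∈ A}; |A| = 4.
Bounds: 2|A|-1 ≤ |A - A| ≤ |A|² - |A| + 1, i.e. 7 ≤ |A - A| ≤ 13.
Note: 0 ∈ A - A always (from a - a). The set is symmetric: if d ∈ A - A then -d ∈ A - A.
Enumerate nonzero differences d = a - a' with a > a' (then include -d):
Positive differences: {3, 4, 6, 7, 9, 13}
Full difference set: {0} ∪ (positive diffs) ∪ (negative diffs).
|A - A| = 1 + 2·6 = 13 (matches direct enumeration: 13).

|A - A| = 13


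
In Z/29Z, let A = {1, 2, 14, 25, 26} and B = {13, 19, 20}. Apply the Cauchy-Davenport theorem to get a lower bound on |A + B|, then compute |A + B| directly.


Cauchy-Davenport: |A + B| ≥ min(p, |A| + |B| - 1) for A, B nonempty in Z/pZ.
|A| = 5, |B| = 3, p = 29.
CD lower bound = min(29, 5 + 3 - 1) = min(29, 7) = 7.
Compute A + B mod 29 directly:
a = 1: 1+13=14, 1+19=20, 1+20=21
a = 2: 2+13=15, 2+19=21, 2+20=22
a = 14: 14+13=27, 14+19=4, 14+20=5
a = 25: 25+13=9, 25+19=15, 25+20=16
a = 26: 26+13=10, 26+19=16, 26+20=17
A + B = {4, 5, 9, 10, 14, 15, 16, 17, 20, 21, 22, 27}, so |A + B| = 12.
Verify: 12 ≥ 7? Yes ✓.

CD lower bound = 7, actual |A + B| = 12.


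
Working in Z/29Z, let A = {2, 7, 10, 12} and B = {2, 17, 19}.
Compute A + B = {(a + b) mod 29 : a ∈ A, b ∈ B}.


Work in Z/29Z: reduce every sum a + b modulo 29.
Enumerate all 12 pairs:
a = 2: 2+2=4, 2+17=19, 2+19=21
a = 7: 7+2=9, 7+17=24, 7+19=26
a = 10: 10+2=12, 10+17=27, 10+19=0
a = 12: 12+2=14, 12+17=0, 12+19=2
Distinct residues collected: {0, 2, 4, 9, 12, 14, 19, 21, 24, 26, 27}
|A + B| = 11 (out of 29 total residues).

A + B = {0, 2, 4, 9, 12, 14, 19, 21, 24, 26, 27}


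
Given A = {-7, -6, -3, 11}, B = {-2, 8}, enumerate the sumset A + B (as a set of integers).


A + B = {a + b : a ∈ A, b ∈ B}.
Enumerate all |A|·|B| = 4·2 = 8 pairs (a, b) and collect distinct sums.
a = -7: -7+-2=-9, -7+8=1
a = -6: -6+-2=-8, -6+8=2
a = -3: -3+-2=-5, -3+8=5
a = 11: 11+-2=9, 11+8=19
Collecting distinct sums: A + B = {-9, -8, -5, 1, 2, 5, 9, 19}
|A + B| = 8

A + B = {-9, -8, -5, 1, 2, 5, 9, 19}


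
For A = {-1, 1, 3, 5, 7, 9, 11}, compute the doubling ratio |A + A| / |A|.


|A| = 7.
Compute A + A by enumerating all 49 pairs.
A + A = {-2, 0, 2, 4, 6, 8, 10, 12, 14, 16, 18, 20, 22}, so |A + A| = 13.
K = |A + A| / |A| = 13/7 (already in lowest terms) ≈ 1.8571.
Reference: AP of size 7 gives K = 13/7 ≈ 1.8571; a fully generic set of size 7 gives K ≈ 4.0000.

|A| = 7, |A + A| = 13, K = 13/7.


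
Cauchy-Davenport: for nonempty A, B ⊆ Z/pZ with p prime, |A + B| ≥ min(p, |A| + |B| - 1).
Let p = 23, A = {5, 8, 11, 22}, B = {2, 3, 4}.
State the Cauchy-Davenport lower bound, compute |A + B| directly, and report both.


Cauchy-Davenport: |A + B| ≥ min(p, |A| + |B| - 1) for A, B nonempty in Z/pZ.
|A| = 4, |B| = 3, p = 23.
CD lower bound = min(23, 4 + 3 - 1) = min(23, 6) = 6.
Compute A + B mod 23 directly:
a = 5: 5+2=7, 5+3=8, 5+4=9
a = 8: 8+2=10, 8+3=11, 8+4=12
a = 11: 11+2=13, 11+3=14, 11+4=15
a = 22: 22+2=1, 22+3=2, 22+4=3
A + B = {1, 2, 3, 7, 8, 9, 10, 11, 12, 13, 14, 15}, so |A + B| = 12.
Verify: 12 ≥ 6? Yes ✓.

CD lower bound = 6, actual |A + B| = 12.


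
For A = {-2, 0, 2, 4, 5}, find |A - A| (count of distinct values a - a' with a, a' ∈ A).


A - A = {a - a' : a, a' ∈ A}; |A| = 5.
Bounds: 2|A|-1 ≤ |A - A| ≤ |A|² - |A| + 1, i.e. 9 ≤ |A - A| ≤ 21.
Note: 0 ∈ A - A always (from a - a). The set is symmetric: if d ∈ A - A then -d ∈ A - A.
Enumerate nonzero differences d = a - a' with a > a' (then include -d):
Positive differences: {1, 2, 3, 4, 5, 6, 7}
Full difference set: {0} ∪ (positive diffs) ∪ (negative diffs).
|A - A| = 1 + 2·7 = 15 (matches direct enumeration: 15).

|A - A| = 15


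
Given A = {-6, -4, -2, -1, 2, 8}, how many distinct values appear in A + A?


A + A = {a + a' : a, a' ∈ A}; |A| = 6.
General bounds: 2|A| - 1 ≤ |A + A| ≤ |A|(|A|+1)/2, i.e. 11 ≤ |A + A| ≤ 21.
Lower bound 2|A|-1 is attained iff A is an arithmetic progression.
Enumerate sums a + a' for a ≤ a' (symmetric, so this suffices):
a = -6: -6+-6=-12, -6+-4=-10, -6+-2=-8, -6+-1=-7, -6+2=-4, -6+8=2
a = -4: -4+-4=-8, -4+-2=-6, -4+-1=-5, -4+2=-2, -4+8=4
a = -2: -2+-2=-4, -2+-1=-3, -2+2=0, -2+8=6
a = -1: -1+-1=-2, -1+2=1, -1+8=7
a = 2: 2+2=4, 2+8=10
a = 8: 8+8=16
Distinct sums: {-12, -10, -8, -7, -6, -5, -4, -3, -2, 0, 1, 2, 4, 6, 7, 10, 16}
|A + A| = 17

|A + A| = 17


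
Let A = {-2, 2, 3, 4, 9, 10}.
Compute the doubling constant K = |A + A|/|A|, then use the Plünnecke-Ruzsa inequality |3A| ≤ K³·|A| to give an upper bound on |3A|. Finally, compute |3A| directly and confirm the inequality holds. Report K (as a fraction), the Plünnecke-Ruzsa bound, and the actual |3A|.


|A| = 6.
Step 1: Compute A + A by enumerating all 36 pairs.
A + A = {-4, 0, 1, 2, 4, 5, 6, 7, 8, 11, 12, 13, 14, 18, 19, 20}, so |A + A| = 16.
Step 2: Doubling constant K = |A + A|/|A| = 16/6 = 16/6 ≈ 2.6667.
Step 3: Plünnecke-Ruzsa gives |3A| ≤ K³·|A| = (2.6667)³ · 6 ≈ 113.7778.
Step 4: Compute 3A = A + A + A directly by enumerating all triples (a,b,c) ∈ A³; |3A| = 30.
Step 5: Check 30 ≤ 113.7778? Yes ✓.

K = 16/6, Plünnecke-Ruzsa bound K³|A| ≈ 113.7778, |3A| = 30, inequality holds.


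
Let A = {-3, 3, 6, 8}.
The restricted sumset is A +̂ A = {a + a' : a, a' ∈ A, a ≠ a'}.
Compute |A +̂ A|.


Restricted sumset: A +̂ A = {a + a' : a ∈ A, a' ∈ A, a ≠ a'}.
Equivalently, take A + A and drop any sum 2a that is achievable ONLY as a + a for a ∈ A (i.e. sums representable only with equal summands).
Enumerate pairs (a, a') with a < a' (symmetric, so each unordered pair gives one sum; this covers all a ≠ a'):
  -3 + 3 = 0
  -3 + 6 = 3
  -3 + 8 = 5
  3 + 6 = 9
  3 + 8 = 11
  6 + 8 = 14
Collected distinct sums: {0, 3, 5, 9, 11, 14}
|A +̂ A| = 6
(Reference bound: |A +̂ A| ≥ 2|A| - 3 for |A| ≥ 2, with |A| = 4 giving ≥ 5.)

|A +̂ A| = 6


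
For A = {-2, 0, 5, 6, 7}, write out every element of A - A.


A - A = {a - a' : a, a' ∈ A}.
Compute a - a' for each ordered pair (a, a'):
a = -2: -2--2=0, -2-0=-2, -2-5=-7, -2-6=-8, -2-7=-9
a = 0: 0--2=2, 0-0=0, 0-5=-5, 0-6=-6, 0-7=-7
a = 5: 5--2=7, 5-0=5, 5-5=0, 5-6=-1, 5-7=-2
a = 6: 6--2=8, 6-0=6, 6-5=1, 6-6=0, 6-7=-1
a = 7: 7--2=9, 7-0=7, 7-5=2, 7-6=1, 7-7=0
Collecting distinct values (and noting 0 appears from a-a):
A - A = {-9, -8, -7, -6, -5, -2, -1, 0, 1, 2, 5, 6, 7, 8, 9}
|A - A| = 15

A - A = {-9, -8, -7, -6, -5, -2, -1, 0, 1, 2, 5, 6, 7, 8, 9}


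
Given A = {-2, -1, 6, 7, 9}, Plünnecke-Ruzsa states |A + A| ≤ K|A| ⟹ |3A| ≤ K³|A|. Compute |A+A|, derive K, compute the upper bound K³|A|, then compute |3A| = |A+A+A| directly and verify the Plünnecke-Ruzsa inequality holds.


|A| = 5.
Step 1: Compute A + A by enumerating all 25 pairs.
A + A = {-4, -3, -2, 4, 5, 6, 7, 8, 12, 13, 14, 15, 16, 18}, so |A + A| = 14.
Step 2: Doubling constant K = |A + A|/|A| = 14/5 = 14/5 ≈ 2.8000.
Step 3: Plünnecke-Ruzsa gives |3A| ≤ K³·|A| = (2.8000)³ · 5 ≈ 109.7600.
Step 4: Compute 3A = A + A + A directly by enumerating all triples (a,b,c) ∈ A³; |3A| = 27.
Step 5: Check 27 ≤ 109.7600? Yes ✓.

K = 14/5, Plünnecke-Ruzsa bound K³|A| ≈ 109.7600, |3A| = 27, inequality holds.


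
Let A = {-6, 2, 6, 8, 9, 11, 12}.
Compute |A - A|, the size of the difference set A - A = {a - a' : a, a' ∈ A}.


A - A = {a - a' : a, a' ∈ A}; |A| = 7.
Bounds: 2|A|-1 ≤ |A - A| ≤ |A|² - |A| + 1, i.e. 13 ≤ |A - A| ≤ 43.
Note: 0 ∈ A - A always (from a - a). The set is symmetric: if d ∈ A - A then -d ∈ A - A.
Enumerate nonzero differences d = a - a' with a > a' (then include -d):
Positive differences: {1, 2, 3, 4, 5, 6, 7, 8, 9, 10, 12, 14, 15, 17, 18}
Full difference set: {0} ∪ (positive diffs) ∪ (negative diffs).
|A - A| = 1 + 2·15 = 31 (matches direct enumeration: 31).

|A - A| = 31


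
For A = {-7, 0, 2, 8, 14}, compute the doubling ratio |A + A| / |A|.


|A| = 5.
Compute A + A by enumerating all 25 pairs.
A + A = {-14, -7, -5, 0, 1, 2, 4, 7, 8, 10, 14, 16, 22, 28}, so |A + A| = 14.
K = |A + A| / |A| = 14/5 (already in lowest terms) ≈ 2.8000.
Reference: AP of size 5 gives K = 9/5 ≈ 1.8000; a fully generic set of size 5 gives K ≈ 3.0000.

|A| = 5, |A + A| = 14, K = 14/5.


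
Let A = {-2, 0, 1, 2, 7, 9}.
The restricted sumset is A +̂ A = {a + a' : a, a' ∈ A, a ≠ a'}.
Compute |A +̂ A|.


Restricted sumset: A +̂ A = {a + a' : a ∈ A, a' ∈ A, a ≠ a'}.
Equivalently, take A + A and drop any sum 2a that is achievable ONLY as a + a for a ∈ A (i.e. sums representable only with equal summands).
Enumerate pairs (a, a') with a < a' (symmetric, so each unordered pair gives one sum; this covers all a ≠ a'):
  -2 + 0 = -2
  -2 + 1 = -1
  -2 + 2 = 0
  -2 + 7 = 5
  -2 + 9 = 7
  0 + 1 = 1
  0 + 2 = 2
  0 + 7 = 7
  0 + 9 = 9
  1 + 2 = 3
  1 + 7 = 8
  1 + 9 = 10
  2 + 7 = 9
  2 + 9 = 11
  7 + 9 = 16
Collected distinct sums: {-2, -1, 0, 1, 2, 3, 5, 7, 8, 9, 10, 11, 16}
|A +̂ A| = 13
(Reference bound: |A +̂ A| ≥ 2|A| - 3 for |A| ≥ 2, with |A| = 6 giving ≥ 9.)

|A +̂ A| = 13


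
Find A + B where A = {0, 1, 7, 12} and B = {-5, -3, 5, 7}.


A + B = {a + b : a ∈ A, b ∈ B}.
Enumerate all |A|·|B| = 4·4 = 16 pairs (a, b) and collect distinct sums.
a = 0: 0+-5=-5, 0+-3=-3, 0+5=5, 0+7=7
a = 1: 1+-5=-4, 1+-3=-2, 1+5=6, 1+7=8
a = 7: 7+-5=2, 7+-3=4, 7+5=12, 7+7=14
a = 12: 12+-5=7, 12+-3=9, 12+5=17, 12+7=19
Collecting distinct sums: A + B = {-5, -4, -3, -2, 2, 4, 5, 6, 7, 8, 9, 12, 14, 17, 19}
|A + B| = 15

A + B = {-5, -4, -3, -2, 2, 4, 5, 6, 7, 8, 9, 12, 14, 17, 19}


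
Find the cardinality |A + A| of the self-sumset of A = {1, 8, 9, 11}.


A + A = {a + a' : a, a' ∈ A}; |A| = 4.
General bounds: 2|A| - 1 ≤ |A + A| ≤ |A|(|A|+1)/2, i.e. 7 ≤ |A + A| ≤ 10.
Lower bound 2|A|-1 is attained iff A is an arithmetic progression.
Enumerate sums a + a' for a ≤ a' (symmetric, so this suffices):
a = 1: 1+1=2, 1+8=9, 1+9=10, 1+11=12
a = 8: 8+8=16, 8+9=17, 8+11=19
a = 9: 9+9=18, 9+11=20
a = 11: 11+11=22
Distinct sums: {2, 9, 10, 12, 16, 17, 18, 19, 20, 22}
|A + A| = 10

|A + A| = 10


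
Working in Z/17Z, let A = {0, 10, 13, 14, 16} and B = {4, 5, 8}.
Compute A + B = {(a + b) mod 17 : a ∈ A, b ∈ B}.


Work in Z/17Z: reduce every sum a + b modulo 17.
Enumerate all 15 pairs:
a = 0: 0+4=4, 0+5=5, 0+8=8
a = 10: 10+4=14, 10+5=15, 10+8=1
a = 13: 13+4=0, 13+5=1, 13+8=4
a = 14: 14+4=1, 14+5=2, 14+8=5
a = 16: 16+4=3, 16+5=4, 16+8=7
Distinct residues collected: {0, 1, 2, 3, 4, 5, 7, 8, 14, 15}
|A + B| = 10 (out of 17 total residues).

A + B = {0, 1, 2, 3, 4, 5, 7, 8, 14, 15}


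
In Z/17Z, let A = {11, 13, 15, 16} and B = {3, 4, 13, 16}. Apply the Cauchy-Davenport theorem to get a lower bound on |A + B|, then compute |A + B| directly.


Cauchy-Davenport: |A + B| ≥ min(p, |A| + |B| - 1) for A, B nonempty in Z/pZ.
|A| = 4, |B| = 4, p = 17.
CD lower bound = min(17, 4 + 4 - 1) = min(17, 7) = 7.
Compute A + B mod 17 directly:
a = 11: 11+3=14, 11+4=15, 11+13=7, 11+16=10
a = 13: 13+3=16, 13+4=0, 13+13=9, 13+16=12
a = 15: 15+3=1, 15+4=2, 15+13=11, 15+16=14
a = 16: 16+3=2, 16+4=3, 16+13=12, 16+16=15
A + B = {0, 1, 2, 3, 7, 9, 10, 11, 12, 14, 15, 16}, so |A + B| = 12.
Verify: 12 ≥ 7? Yes ✓.

CD lower bound = 7, actual |A + B| = 12.


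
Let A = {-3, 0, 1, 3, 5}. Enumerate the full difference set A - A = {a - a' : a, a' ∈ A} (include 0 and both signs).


A - A = {a - a' : a, a' ∈ A}.
Compute a - a' for each ordered pair (a, a'):
a = -3: -3--3=0, -3-0=-3, -3-1=-4, -3-3=-6, -3-5=-8
a = 0: 0--3=3, 0-0=0, 0-1=-1, 0-3=-3, 0-5=-5
a = 1: 1--3=4, 1-0=1, 1-1=0, 1-3=-2, 1-5=-4
a = 3: 3--3=6, 3-0=3, 3-1=2, 3-3=0, 3-5=-2
a = 5: 5--3=8, 5-0=5, 5-1=4, 5-3=2, 5-5=0
Collecting distinct values (and noting 0 appears from a-a):
A - A = {-8, -6, -5, -4, -3, -2, -1, 0, 1, 2, 3, 4, 5, 6, 8}
|A - A| = 15

A - A = {-8, -6, -5, -4, -3, -2, -1, 0, 1, 2, 3, 4, 5, 6, 8}


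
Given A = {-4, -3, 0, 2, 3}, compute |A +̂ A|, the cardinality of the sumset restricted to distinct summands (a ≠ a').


Restricted sumset: A +̂ A = {a + a' : a ∈ A, a' ∈ A, a ≠ a'}.
Equivalently, take A + A and drop any sum 2a that is achievable ONLY as a + a for a ∈ A (i.e. sums representable only with equal summands).
Enumerate pairs (a, a') with a < a' (symmetric, so each unordered pair gives one sum; this covers all a ≠ a'):
  -4 + -3 = -7
  -4 + 0 = -4
  -4 + 2 = -2
  -4 + 3 = -1
  -3 + 0 = -3
  -3 + 2 = -1
  -3 + 3 = 0
  0 + 2 = 2
  0 + 3 = 3
  2 + 3 = 5
Collected distinct sums: {-7, -4, -3, -2, -1, 0, 2, 3, 5}
|A +̂ A| = 9
(Reference bound: |A +̂ A| ≥ 2|A| - 3 for |A| ≥ 2, with |A| = 5 giving ≥ 7.)

|A +̂ A| = 9


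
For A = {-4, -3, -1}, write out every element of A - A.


A - A = {a - a' : a, a' ∈ A}.
Compute a - a' for each ordered pair (a, a'):
a = -4: -4--4=0, -4--3=-1, -4--1=-3
a = -3: -3--4=1, -3--3=0, -3--1=-2
a = -1: -1--4=3, -1--3=2, -1--1=0
Collecting distinct values (and noting 0 appears from a-a):
A - A = {-3, -2, -1, 0, 1, 2, 3}
|A - A| = 7

A - A = {-3, -2, -1, 0, 1, 2, 3}


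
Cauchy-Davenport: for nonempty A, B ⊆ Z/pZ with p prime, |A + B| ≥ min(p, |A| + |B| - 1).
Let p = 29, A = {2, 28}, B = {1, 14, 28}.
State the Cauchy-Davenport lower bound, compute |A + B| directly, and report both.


Cauchy-Davenport: |A + B| ≥ min(p, |A| + |B| - 1) for A, B nonempty in Z/pZ.
|A| = 2, |B| = 3, p = 29.
CD lower bound = min(29, 2 + 3 - 1) = min(29, 4) = 4.
Compute A + B mod 29 directly:
a = 2: 2+1=3, 2+14=16, 2+28=1
a = 28: 28+1=0, 28+14=13, 28+28=27
A + B = {0, 1, 3, 13, 16, 27}, so |A + B| = 6.
Verify: 6 ≥ 4? Yes ✓.

CD lower bound = 4, actual |A + B| = 6.


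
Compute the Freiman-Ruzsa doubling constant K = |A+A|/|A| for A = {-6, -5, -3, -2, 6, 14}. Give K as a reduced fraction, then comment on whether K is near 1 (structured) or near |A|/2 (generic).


|A| = 6.
Compute A + A by enumerating all 36 pairs.
A + A = {-12, -11, -10, -9, -8, -7, -6, -5, -4, 0, 1, 3, 4, 8, 9, 11, 12, 20, 28}, so |A + A| = 19.
K = |A + A| / |A| = 19/6 (already in lowest terms) ≈ 3.1667.
Reference: AP of size 6 gives K = 11/6 ≈ 1.8333; a fully generic set of size 6 gives K ≈ 3.5000.

|A| = 6, |A + A| = 19, K = 19/6.


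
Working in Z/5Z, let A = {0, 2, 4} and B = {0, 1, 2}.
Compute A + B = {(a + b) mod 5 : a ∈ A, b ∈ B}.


Work in Z/5Z: reduce every sum a + b modulo 5.
Enumerate all 9 pairs:
a = 0: 0+0=0, 0+1=1, 0+2=2
a = 2: 2+0=2, 2+1=3, 2+2=4
a = 4: 4+0=4, 4+1=0, 4+2=1
Distinct residues collected: {0, 1, 2, 3, 4}
|A + B| = 5 (out of 5 total residues).

A + B = {0, 1, 2, 3, 4}


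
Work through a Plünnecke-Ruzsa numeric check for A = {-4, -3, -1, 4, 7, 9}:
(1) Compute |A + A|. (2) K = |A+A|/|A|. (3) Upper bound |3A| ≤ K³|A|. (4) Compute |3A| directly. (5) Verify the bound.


|A| = 6.
Step 1: Compute A + A by enumerating all 36 pairs.
A + A = {-8, -7, -6, -5, -4, -2, 0, 1, 3, 4, 5, 6, 8, 11, 13, 14, 16, 18}, so |A + A| = 18.
Step 2: Doubling constant K = |A + A|/|A| = 18/6 = 18/6 ≈ 3.0000.
Step 3: Plünnecke-Ruzsa gives |3A| ≤ K³·|A| = (3.0000)³ · 6 ≈ 162.0000.
Step 4: Compute 3A = A + A + A directly by enumerating all triples (a,b,c) ∈ A³; |3A| = 35.
Step 5: Check 35 ≤ 162.0000? Yes ✓.

K = 18/6, Plünnecke-Ruzsa bound K³|A| ≈ 162.0000, |3A| = 35, inequality holds.


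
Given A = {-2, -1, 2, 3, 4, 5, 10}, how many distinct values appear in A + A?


A + A = {a + a' : a, a' ∈ A}; |A| = 7.
General bounds: 2|A| - 1 ≤ |A + A| ≤ |A|(|A|+1)/2, i.e. 13 ≤ |A + A| ≤ 28.
Lower bound 2|A|-1 is attained iff A is an arithmetic progression.
Enumerate sums a + a' for a ≤ a' (symmetric, so this suffices):
a = -2: -2+-2=-4, -2+-1=-3, -2+2=0, -2+3=1, -2+4=2, -2+5=3, -2+10=8
a = -1: -1+-1=-2, -1+2=1, -1+3=2, -1+4=3, -1+5=4, -1+10=9
a = 2: 2+2=4, 2+3=5, 2+4=6, 2+5=7, 2+10=12
a = 3: 3+3=6, 3+4=7, 3+5=8, 3+10=13
a = 4: 4+4=8, 4+5=9, 4+10=14
a = 5: 5+5=10, 5+10=15
a = 10: 10+10=20
Distinct sums: {-4, -3, -2, 0, 1, 2, 3, 4, 5, 6, 7, 8, 9, 10, 12, 13, 14, 15, 20}
|A + A| = 19

|A + A| = 19


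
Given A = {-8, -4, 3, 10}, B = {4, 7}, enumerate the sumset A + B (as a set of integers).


A + B = {a + b : a ∈ A, b ∈ B}.
Enumerate all |A|·|B| = 4·2 = 8 pairs (a, b) and collect distinct sums.
a = -8: -8+4=-4, -8+7=-1
a = -4: -4+4=0, -4+7=3
a = 3: 3+4=7, 3+7=10
a = 10: 10+4=14, 10+7=17
Collecting distinct sums: A + B = {-4, -1, 0, 3, 7, 10, 14, 17}
|A + B| = 8

A + B = {-4, -1, 0, 3, 7, 10, 14, 17}


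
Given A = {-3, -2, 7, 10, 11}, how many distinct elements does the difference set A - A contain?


A - A = {a - a' : a, a' ∈ A}; |A| = 5.
Bounds: 2|A|-1 ≤ |A - A| ≤ |A|² - |A| + 1, i.e. 9 ≤ |A - A| ≤ 21.
Note: 0 ∈ A - A always (from a - a). The set is symmetric: if d ∈ A - A then -d ∈ A - A.
Enumerate nonzero differences d = a - a' with a > a' (then include -d):
Positive differences: {1, 3, 4, 9, 10, 12, 13, 14}
Full difference set: {0} ∪ (positive diffs) ∪ (negative diffs).
|A - A| = 1 + 2·8 = 17 (matches direct enumeration: 17).

|A - A| = 17
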